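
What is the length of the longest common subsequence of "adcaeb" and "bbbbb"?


LCS of "adcaeb" and "bbbbb"
DP table:
           b    b    b    b    b
      0    0    0    0    0    0
  a   0    0    0    0    0    0
  d   0    0    0    0    0    0
  c   0    0    0    0    0    0
  a   0    0    0    0    0    0
  e   0    0    0    0    0    0
  b   0    1    1    1    1    1
LCS length = dp[6][5] = 1

1


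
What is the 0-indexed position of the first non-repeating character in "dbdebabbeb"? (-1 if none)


Input: dbdebabbeb
Character frequencies:
  'a': 1
  'b': 5
  'd': 2
  'e': 2
Scanning left to right for freq == 1:
  Position 0 ('d'): freq=2, skip
  Position 1 ('b'): freq=5, skip
  Position 2 ('d'): freq=2, skip
  Position 3 ('e'): freq=2, skip
  Position 4 ('b'): freq=5, skip
  Position 5 ('a'): unique! => answer = 5

5


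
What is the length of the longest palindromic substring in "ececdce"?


Input: "ececdce"
Checking substrings for palindromes:
  [2:7] "ecdce" (len 5) => palindrome
  [0:3] "ece" (len 3) => palindrome
  [1:4] "cec" (len 3) => palindrome
  [3:6] "cdc" (len 3) => palindrome
Longest palindromic substring: "ecdce" with length 5

5


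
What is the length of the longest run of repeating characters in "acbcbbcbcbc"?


Input: "acbcbbcbcbc"
Scanning for longest run:
  Position 1 ('c'): new char, reset run to 1
  Position 2 ('b'): new char, reset run to 1
  Position 3 ('c'): new char, reset run to 1
  Position 4 ('b'): new char, reset run to 1
  Position 5 ('b'): continues run of 'b', length=2
  Position 6 ('c'): new char, reset run to 1
  Position 7 ('b'): new char, reset run to 1
  Position 8 ('c'): new char, reset run to 1
  Position 9 ('b'): new char, reset run to 1
  Position 10 ('c'): new char, reset run to 1
Longest run: 'b' with length 2

2


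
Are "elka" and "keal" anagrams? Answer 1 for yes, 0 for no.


Strings: "elka", "keal"
Sorted first:  aekl
Sorted second: aekl
Sorted forms match => anagrams

1


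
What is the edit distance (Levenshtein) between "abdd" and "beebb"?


Computing edit distance: "abdd" -> "beebb"
DP table:
           b    e    e    b    b
      0    1    2    3    4    5
  a   1    1    2    3    4    5
  b   2    1    2    3    3    4
  d   3    2    2    3    4    4
  d   4    3    3    3    4    5
Edit distance = dp[4][5] = 5

5


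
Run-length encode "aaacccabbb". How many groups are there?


Input: aaacccabbb
Scanning for consecutive runs:
  Group 1: 'a' x 3 (positions 0-2)
  Group 2: 'c' x 3 (positions 3-5)
  Group 3: 'a' x 1 (positions 6-6)
  Group 4: 'b' x 3 (positions 7-9)
Total groups: 4

4


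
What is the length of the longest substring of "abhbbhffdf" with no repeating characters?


Input: "abhbbhffdf"
Sliding window (track last position of each char):
  Position 0 ('a'): window [0,0] length 1 -- new best
  Position 1 ('b'): window [0,1] length 2 -- new best
  Position 2 ('h'): window [0,2] length 3 -- new best
  Position 3 ('b'): repeat (last at 1), move window start to 2
  Position 3 ('b'): window [2,3] length 2
  Position 4 ('b'): repeat (last at 3), move window start to 4
  Position 4 ('b'): window [4,4] length 1
  Position 5 ('h'): window [4,5] length 2
  Position 6 ('f'): window [4,6] length 3
  Position 7 ('f'): repeat (last at 6), move window start to 7
  Position 7 ('f'): window [7,7] length 1
  Position 8 ('d'): window [7,8] length 2
  Position 9 ('f'): repeat (last at 7), move window start to 8
  Position 9 ('f'): window [8,9] length 2
Longest substring with no repeats: "abh" with length 3

3


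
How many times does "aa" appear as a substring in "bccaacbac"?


Searching for "aa" in "bccaacbac"
Scanning each position:
  Position 0: "bc" => no
  Position 1: "cc" => no
  Position 2: "ca" => no
  Position 3: "aa" => MATCH
  Position 4: "ac" => no
  Position 5: "cb" => no
  Position 6: "ba" => no
  Position 7: "ac" => no
Total occurrences: 1

1


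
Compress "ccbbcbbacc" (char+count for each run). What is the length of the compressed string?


Input: ccbbcbbacc
Runs:
  'c' x 2 => "c2"
  'b' x 2 => "b2"
  'c' x 1 => "c1"
  'b' x 2 => "b2"
  'a' x 1 => "a1"
  'c' x 2 => "c2"
Compressed: "c2b2c1b2a1c2"
Compressed length: 12

12


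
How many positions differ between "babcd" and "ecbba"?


Comparing "babcd" and "ecbba" position by position:
  Position 0: 'b' vs 'e' => DIFFER
  Position 1: 'a' vs 'c' => DIFFER
  Position 2: 'b' vs 'b' => same
  Position 3: 'c' vs 'b' => DIFFER
  Position 4: 'd' vs 'a' => DIFFER
Positions that differ: 4

4


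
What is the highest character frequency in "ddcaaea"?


Input: ddcaaea
Character counts:
  'a': 3
  'c': 1
  'd': 2
  'e': 1
Maximum frequency: 3

3


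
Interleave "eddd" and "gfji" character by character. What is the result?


Interleaving "eddd" and "gfji":
  Position 0: 'e' from first, 'g' from second => "eg"
  Position 1: 'd' from first, 'f' from second => "df"
  Position 2: 'd' from first, 'j' from second => "dj"
  Position 3: 'd' from first, 'i' from second => "di"
Result: egdfdjdi

egdfdjdi


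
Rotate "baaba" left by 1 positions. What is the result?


Input: "baaba", rotate left by 1
First 1 characters: "b"
Remaining characters: "aaba"
Concatenate remaining + first: "aaba" + "b" = "aabab"

aabab


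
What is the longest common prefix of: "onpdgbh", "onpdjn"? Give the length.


Words: onpdgbh, onpdjn
  Position 0: all 'o' => match
  Position 1: all 'n' => match
  Position 2: all 'p' => match
  Position 3: all 'd' => match
  Position 4: ('g', 'j') => mismatch, stop
LCP = "onpd" (length 4)

4


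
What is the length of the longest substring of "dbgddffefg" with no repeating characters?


Input: "dbgddffefg"
Sliding window (track last position of each char):
  Position 0 ('d'): window [0,0] length 1 -- new best
  Position 1 ('b'): window [0,1] length 2 -- new best
  Position 2 ('g'): window [0,2] length 3 -- new best
  Position 3 ('d'): repeat (last at 0), move window start to 1
  Position 3 ('d'): window [1,3] length 3
  Position 4 ('d'): repeat (last at 3), move window start to 4
  Position 4 ('d'): window [4,4] length 1
  Position 5 ('f'): window [4,5] length 2
  Position 6 ('f'): repeat (last at 5), move window start to 6
  Position 6 ('f'): window [6,6] length 1
  Position 7 ('e'): window [6,7] length 2
  Position 8 ('f'): repeat (last at 6), move window start to 7
  Position 8 ('f'): window [7,8] length 2
  Position 9 ('g'): window [7,9] length 3
Longest substring with no repeats: "dbg" with length 3

3


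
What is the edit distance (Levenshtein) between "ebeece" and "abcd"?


Computing edit distance: "ebeece" -> "abcd"
DP table:
           a    b    c    d
      0    1    2    3    4
  e   1    1    2    3    4
  b   2    2    1    2    3
  e   3    3    2    2    3
  e   4    4    3    3    3
  c   5    5    4    3    4
  e   6    6    5    4    4
Edit distance = dp[6][4] = 4

4


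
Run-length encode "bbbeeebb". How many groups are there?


Input: bbbeeebb
Scanning for consecutive runs:
  Group 1: 'b' x 3 (positions 0-2)
  Group 2: 'e' x 3 (positions 3-5)
  Group 3: 'b' x 2 (positions 6-7)
Total groups: 3

3


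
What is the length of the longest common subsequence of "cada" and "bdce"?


LCS of "cada" and "bdce"
DP table:
           b    d    c    e
      0    0    0    0    0
  c   0    0    0    1    1
  a   0    0    0    1    1
  d   0    0    1    1    1
  a   0    0    1    1    1
LCS length = dp[4][4] = 1

1


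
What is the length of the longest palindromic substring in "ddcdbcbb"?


Input: "ddcdbcbb"
Checking substrings for palindromes:
  [1:4] "dcd" (len 3) => palindrome
  [4:7] "bcb" (len 3) => palindrome
  [0:2] "dd" (len 2) => palindrome
  [6:8] "bb" (len 2) => palindrome
Longest palindromic substring: "dcd" with length 3

3


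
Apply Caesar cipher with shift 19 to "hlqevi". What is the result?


Caesar cipher: shift "hlqevi" by 19
  'h' (pos 7) + 19 = pos 0 = 'a'
  'l' (pos 11) + 19 = pos 4 = 'e'
  'q' (pos 16) + 19 = pos 9 = 'j'
  'e' (pos 4) + 19 = pos 23 = 'x'
  'v' (pos 21) + 19 = pos 14 = 'o'
  'i' (pos 8) + 19 = pos 1 = 'b'
Result: aejxob

aejxob


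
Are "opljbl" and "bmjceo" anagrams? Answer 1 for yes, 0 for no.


Strings: "opljbl", "bmjceo"
Sorted first:  bjllop
Sorted second: bcejmo
Differ at position 1: 'j' vs 'c' => not anagrams

0


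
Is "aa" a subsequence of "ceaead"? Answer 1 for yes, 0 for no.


Check if "aa" is a subsequence of "ceaead"
Greedy scan:
  Position 0 ('c'): no match needed
  Position 1 ('e'): no match needed
  Position 2 ('a'): matches sub[0] = 'a'
  Position 3 ('e'): no match needed
  Position 4 ('a'): matches sub[1] = 'a'
  Position 5 ('d'): no match needed
All 2 characters matched => is a subsequence

1


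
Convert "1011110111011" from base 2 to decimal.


Input: "1011110111011" in base 2
Positional expansion:
  Digit '1' (value 1) x 2^12 = 4096
  Digit '0' (value 0) x 2^11 = 0
  Digit '1' (value 1) x 2^10 = 1024
  Digit '1' (value 1) x 2^9 = 512
  Digit '1' (value 1) x 2^8 = 256
  Digit '1' (value 1) x 2^7 = 128
  Digit '0' (value 0) x 2^6 = 0
  Digit '1' (value 1) x 2^5 = 32
  Digit '1' (value 1) x 2^4 = 16
  Digit '1' (value 1) x 2^3 = 8
  Digit '0' (value 0) x 2^2 = 0
  Digit '1' (value 1) x 2^1 = 2
  Digit '1' (value 1) x 2^0 = 1
Sum = 6075

6075


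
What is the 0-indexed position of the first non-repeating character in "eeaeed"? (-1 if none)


Input: eeaeed
Character frequencies:
  'a': 1
  'd': 1
  'e': 4
Scanning left to right for freq == 1:
  Position 0 ('e'): freq=4, skip
  Position 1 ('e'): freq=4, skip
  Position 2 ('a'): unique! => answer = 2

2


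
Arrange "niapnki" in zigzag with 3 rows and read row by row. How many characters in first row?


Zigzag "niapnki" into 3 rows:
Placing characters:
  'n' => row 0
  'i' => row 1
  'a' => row 2
  'p' => row 1
  'n' => row 0
  'k' => row 1
  'i' => row 2
Rows:
  Row 0: "nn"
  Row 1: "ipk"
  Row 2: "ai"
First row length: 2

2


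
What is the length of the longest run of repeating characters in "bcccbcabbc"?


Input: "bcccbcabbc"
Scanning for longest run:
  Position 1 ('c'): new char, reset run to 1
  Position 2 ('c'): continues run of 'c', length=2
  Position 3 ('c'): continues run of 'c', length=3
  Position 4 ('b'): new char, reset run to 1
  Position 5 ('c'): new char, reset run to 1
  Position 6 ('a'): new char, reset run to 1
  Position 7 ('b'): new char, reset run to 1
  Position 8 ('b'): continues run of 'b', length=2
  Position 9 ('c'): new char, reset run to 1
Longest run: 'c' with length 3

3


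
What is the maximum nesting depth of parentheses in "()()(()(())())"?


Input: "()()(()(())())"
Tracking depth:
  Position 0 '(': depth becomes 1
  Position 1 ')': depth becomes 0
  Position 2 '(': depth becomes 1
  Position 3 ')': depth becomes 0
  Position 4 '(': depth becomes 1
  Position 5 '(': depth becomes 2
  Position 6 ')': depth becomes 1
  Position 7 '(': depth becomes 2
  Position 8 '(': depth becomes 3
  Position 9 ')': depth becomes 2
  Position 10 ')': depth becomes 1
  Position 11 '(': depth becomes 2
  Position 12 ')': depth becomes 1
  Position 13 ')': depth becomes 0
Maximum depth reached: 3

3


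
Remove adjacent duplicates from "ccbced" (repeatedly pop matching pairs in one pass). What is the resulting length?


Input: ccbced
Stack-based adjacent duplicate removal:
  Read 'c': push. Stack: c
  Read 'c': matches stack top 'c' => pop. Stack: (empty)
  Read 'b': push. Stack: b
  Read 'c': push. Stack: bc
  Read 'e': push. Stack: bce
  Read 'd': push. Stack: bced
Final stack: "bced" (length 4)

4


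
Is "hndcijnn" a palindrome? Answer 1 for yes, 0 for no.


Input: hndcijnn
Reversed: nnjicdnh
  Compare pos 0 ('h') with pos 7 ('n'): MISMATCH
  Compare pos 1 ('n') with pos 6 ('n'): match
  Compare pos 2 ('d') with pos 5 ('j'): MISMATCH
  Compare pos 3 ('c') with pos 4 ('i'): MISMATCH
Result: not a palindrome

0


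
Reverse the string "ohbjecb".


Input: ohbjecb
Reading characters right to left:
  Position 6: 'b'
  Position 5: 'c'
  Position 4: 'e'
  Position 3: 'j'
  Position 2: 'b'
  Position 1: 'h'
  Position 0: 'o'
Reversed: bcejbho

bcejbho


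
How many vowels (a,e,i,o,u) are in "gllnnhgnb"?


Input: gllnnhgnb
Checking each character:
  'g' at position 0: consonant
  'l' at position 1: consonant
  'l' at position 2: consonant
  'n' at position 3: consonant
  'n' at position 4: consonant
  'h' at position 5: consonant
  'g' at position 6: consonant
  'n' at position 7: consonant
  'b' at position 8: consonant
Total vowels: 0

0


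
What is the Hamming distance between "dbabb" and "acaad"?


Comparing "dbabb" and "acaad" position by position:
  Position 0: 'd' vs 'a' => differ
  Position 1: 'b' vs 'c' => differ
  Position 2: 'a' vs 'a' => same
  Position 3: 'b' vs 'a' => differ
  Position 4: 'b' vs 'd' => differ
Total differences (Hamming distance): 4

4


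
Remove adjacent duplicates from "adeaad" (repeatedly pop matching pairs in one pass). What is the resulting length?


Input: adeaad
Stack-based adjacent duplicate removal:
  Read 'a': push. Stack: a
  Read 'd': push. Stack: ad
  Read 'e': push. Stack: ade
  Read 'a': push. Stack: adea
  Read 'a': matches stack top 'a' => pop. Stack: ade
  Read 'd': push. Stack: aded
Final stack: "aded" (length 4)

4


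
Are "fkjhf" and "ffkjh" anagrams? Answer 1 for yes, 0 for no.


Strings: "fkjhf", "ffkjh"
Sorted first:  ffhjk
Sorted second: ffhjk
Sorted forms match => anagrams

1


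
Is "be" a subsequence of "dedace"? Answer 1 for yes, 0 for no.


Check if "be" is a subsequence of "dedace"
Greedy scan:
  Position 0 ('d'): no match needed
  Position 1 ('e'): no match needed
  Position 2 ('d'): no match needed
  Position 3 ('a'): no match needed
  Position 4 ('c'): no match needed
  Position 5 ('e'): no match needed
Only matched 0/2 characters => not a subsequence

0


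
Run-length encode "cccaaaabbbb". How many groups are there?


Input: cccaaaabbbb
Scanning for consecutive runs:
  Group 1: 'c' x 3 (positions 0-2)
  Group 2: 'a' x 4 (positions 3-6)
  Group 3: 'b' x 4 (positions 7-10)
Total groups: 3

3


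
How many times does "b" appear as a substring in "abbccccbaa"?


Searching for "b" in "abbccccbaa"
Scanning each position:
  Position 0: "a" => no
  Position 1: "b" => MATCH
  Position 2: "b" => MATCH
  Position 3: "c" => no
  Position 4: "c" => no
  Position 5: "c" => no
  Position 6: "c" => no
  Position 7: "b" => MATCH
  Position 8: "a" => no
  Position 9: "a" => no
Total occurrences: 3

3


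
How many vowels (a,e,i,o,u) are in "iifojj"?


Input: iifojj
Checking each character:
  'i' at position 0: vowel (running total: 1)
  'i' at position 1: vowel (running total: 2)
  'f' at position 2: consonant
  'o' at position 3: vowel (running total: 3)
  'j' at position 4: consonant
  'j' at position 5: consonant
Total vowels: 3

3


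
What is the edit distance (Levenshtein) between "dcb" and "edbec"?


Computing edit distance: "dcb" -> "edbec"
DP table:
           e    d    b    e    c
      0    1    2    3    4    5
  d   1    1    1    2    3    4
  c   2    2    2    2    3    3
  b   3    3    3    2    3    4
Edit distance = dp[3][5] = 4

4


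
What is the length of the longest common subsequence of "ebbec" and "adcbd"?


LCS of "ebbec" and "adcbd"
DP table:
           a    d    c    b    d
      0    0    0    0    0    0
  e   0    0    0    0    0    0
  b   0    0    0    0    1    1
  b   0    0    0    0    1    1
  e   0    0    0    0    1    1
  c   0    0    0    1    1    1
LCS length = dp[5][5] = 1

1


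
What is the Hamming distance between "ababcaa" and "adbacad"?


Comparing "ababcaa" and "adbacad" position by position:
  Position 0: 'a' vs 'a' => same
  Position 1: 'b' vs 'd' => differ
  Position 2: 'a' vs 'b' => differ
  Position 3: 'b' vs 'a' => differ
  Position 4: 'c' vs 'c' => same
  Position 5: 'a' vs 'a' => same
  Position 6: 'a' vs 'd' => differ
Total differences (Hamming distance): 4

4


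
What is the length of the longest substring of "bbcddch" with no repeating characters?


Input: "bbcddch"
Sliding window (track last position of each char):
  Position 0 ('b'): window [0,0] length 1 -- new best
  Position 1 ('b'): repeat (last at 0), move window start to 1
  Position 1 ('b'): window [1,1] length 1
  Position 2 ('c'): window [1,2] length 2 -- new best
  Position 3 ('d'): window [1,3] length 3 -- new best
  Position 4 ('d'): repeat (last at 3), move window start to 4
  Position 4 ('d'): window [4,4] length 1
  Position 5 ('c'): window [4,5] length 2
  Position 6 ('h'): window [4,6] length 3
Longest substring with no repeats: "bcd" with length 3

3


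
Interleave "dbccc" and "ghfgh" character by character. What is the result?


Interleaving "dbccc" and "ghfgh":
  Position 0: 'd' from first, 'g' from second => "dg"
  Position 1: 'b' from first, 'h' from second => "bh"
  Position 2: 'c' from first, 'f' from second => "cf"
  Position 3: 'c' from first, 'g' from second => "cg"
  Position 4: 'c' from first, 'h' from second => "ch"
Result: dgbhcfcgch

dgbhcfcgch


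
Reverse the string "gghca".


Input: gghca
Reading characters right to left:
  Position 4: 'a'
  Position 3: 'c'
  Position 2: 'h'
  Position 1: 'g'
  Position 0: 'g'
Reversed: achgg

achgg


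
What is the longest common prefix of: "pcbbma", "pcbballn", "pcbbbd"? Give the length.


Words: pcbbma, pcbballn, pcbbbd
  Position 0: all 'p' => match
  Position 1: all 'c' => match
  Position 2: all 'b' => match
  Position 3: all 'b' => match
  Position 4: ('m', 'a', 'b') => mismatch, stop
LCP = "pcbb" (length 4)

4


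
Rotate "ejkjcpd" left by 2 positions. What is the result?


Input: "ejkjcpd", rotate left by 2
First 2 characters: "ej"
Remaining characters: "kjcpd"
Concatenate remaining + first: "kjcpd" + "ej" = "kjcpdej"

kjcpdej


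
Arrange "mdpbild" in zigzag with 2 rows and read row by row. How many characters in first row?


Zigzag "mdpbild" into 2 rows:
Placing characters:
  'm' => row 0
  'd' => row 1
  'p' => row 0
  'b' => row 1
  'i' => row 0
  'l' => row 1
  'd' => row 0
Rows:
  Row 0: "mpid"
  Row 1: "dbl"
First row length: 4

4


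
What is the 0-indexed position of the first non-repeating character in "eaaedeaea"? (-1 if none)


Input: eaaedeaea
Character frequencies:
  'a': 4
  'd': 1
  'e': 4
Scanning left to right for freq == 1:
  Position 0 ('e'): freq=4, skip
  Position 1 ('a'): freq=4, skip
  Position 2 ('a'): freq=4, skip
  Position 3 ('e'): freq=4, skip
  Position 4 ('d'): unique! => answer = 4

4


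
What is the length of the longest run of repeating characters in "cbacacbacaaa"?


Input: "cbacacbacaaa"
Scanning for longest run:
  Position 1 ('b'): new char, reset run to 1
  Position 2 ('a'): new char, reset run to 1
  Position 3 ('c'): new char, reset run to 1
  Position 4 ('a'): new char, reset run to 1
  Position 5 ('c'): new char, reset run to 1
  Position 6 ('b'): new char, reset run to 1
  Position 7 ('a'): new char, reset run to 1
  Position 8 ('c'): new char, reset run to 1
  Position 9 ('a'): new char, reset run to 1
  Position 10 ('a'): continues run of 'a', length=2
  Position 11 ('a'): continues run of 'a', length=3
Longest run: 'a' with length 3

3


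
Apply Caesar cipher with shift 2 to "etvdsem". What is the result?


Caesar cipher: shift "etvdsem" by 2
  'e' (pos 4) + 2 = pos 6 = 'g'
  't' (pos 19) + 2 = pos 21 = 'v'
  'v' (pos 21) + 2 = pos 23 = 'x'
  'd' (pos 3) + 2 = pos 5 = 'f'
  's' (pos 18) + 2 = pos 20 = 'u'
  'e' (pos 4) + 2 = pos 6 = 'g'
  'm' (pos 12) + 2 = pos 14 = 'o'
Result: gvxfugo

gvxfugo


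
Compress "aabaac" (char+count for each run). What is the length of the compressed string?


Input: aabaac
Runs:
  'a' x 2 => "a2"
  'b' x 1 => "b1"
  'a' x 2 => "a2"
  'c' x 1 => "c1"
Compressed: "a2b1a2c1"
Compressed length: 8

8


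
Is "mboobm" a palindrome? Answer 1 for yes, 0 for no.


Input: mboobm
Reversed: mboobm
  Compare pos 0 ('m') with pos 5 ('m'): match
  Compare pos 1 ('b') with pos 4 ('b'): match
  Compare pos 2 ('o') with pos 3 ('o'): match
Result: palindrome

1


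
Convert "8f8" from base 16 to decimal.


Input: "8f8" in base 16
Positional expansion:
  Digit '8' (value 8) x 16^2 = 2048
  Digit 'f' (value 15) x 16^1 = 240
  Digit '8' (value 8) x 16^0 = 8
Sum = 2296

2296


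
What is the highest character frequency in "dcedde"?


Input: dcedde
Character counts:
  'c': 1
  'd': 3
  'e': 2
Maximum frequency: 3

3


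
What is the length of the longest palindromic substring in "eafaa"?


Input: "eafaa"
Checking substrings for palindromes:
  [1:4] "afa" (len 3) => palindrome
  [3:5] "aa" (len 2) => palindrome
Longest palindromic substring: "afa" with length 3

3


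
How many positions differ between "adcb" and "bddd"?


Comparing "adcb" and "bddd" position by position:
  Position 0: 'a' vs 'b' => DIFFER
  Position 1: 'd' vs 'd' => same
  Position 2: 'c' vs 'd' => DIFFER
  Position 3: 'b' vs 'd' => DIFFER
Positions that differ: 3

3


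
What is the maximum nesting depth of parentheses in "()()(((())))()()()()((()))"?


Input: "()()(((())))()()()()((()))"
Tracking depth:
  Position 0 '(': depth becomes 1
  Position 1 ')': depth becomes 0
  Position 2 '(': depth becomes 1
  Position 3 ')': depth becomes 0
  Position 4 '(': depth becomes 1
  Position 5 '(': depth becomes 2
  Position 6 '(': depth becomes 3
  Position 7 '(': depth becomes 4
  Position 8 ')': depth becomes 3
  Position 9 ')': depth becomes 2
  Position 10 ')': depth becomes 1
  Position 11 ')': depth becomes 0
  Position 12 '(': depth becomes 1
  Position 13 ')': depth becomes 0
  Position 14 '(': depth becomes 1
  Position 15 ')': depth becomes 0
  Position 16 '(': depth becomes 1
  Position 17 ')': depth becomes 0
  Position 18 '(': depth becomes 1
  Position 19 ')': depth becomes 0
  Position 20 '(': depth becomes 1
  Position 21 '(': depth becomes 2
  Position 22 '(': depth becomes 3
  Position 23 ')': depth becomes 2
  Position 24 ')': depth becomes 1
  Position 25 ')': depth becomes 0
Maximum depth reached: 4

4


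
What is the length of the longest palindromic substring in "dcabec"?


Input: "dcabec"
Checking substrings for palindromes:
  No multi-char palindromic substrings found
Longest palindromic substring: "d" with length 1

1


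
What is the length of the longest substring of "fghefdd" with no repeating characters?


Input: "fghefdd"
Sliding window (track last position of each char):
  Position 0 ('f'): window [0,0] length 1 -- new best
  Position 1 ('g'): window [0,1] length 2 -- new best
  Position 2 ('h'): window [0,2] length 3 -- new best
  Position 3 ('e'): window [0,3] length 4 -- new best
  Position 4 ('f'): repeat (last at 0), move window start to 1
  Position 4 ('f'): window [1,4] length 4
  Position 5 ('d'): window [1,5] length 5 -- new best
  Position 6 ('d'): repeat (last at 5), move window start to 6
  Position 6 ('d'): window [6,6] length 1
Longest substring with no repeats: "ghefd" with length 5

5


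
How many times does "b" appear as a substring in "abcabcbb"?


Searching for "b" in "abcabcbb"
Scanning each position:
  Position 0: "a" => no
  Position 1: "b" => MATCH
  Position 2: "c" => no
  Position 3: "a" => no
  Position 4: "b" => MATCH
  Position 5: "c" => no
  Position 6: "b" => MATCH
  Position 7: "b" => MATCH
Total occurrences: 4

4


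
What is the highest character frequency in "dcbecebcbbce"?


Input: dcbecebcbbce
Character counts:
  'b': 4
  'c': 4
  'd': 1
  'e': 3
Maximum frequency: 4

4


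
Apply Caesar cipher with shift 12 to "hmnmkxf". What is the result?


Caesar cipher: shift "hmnmkxf" by 12
  'h' (pos 7) + 12 = pos 19 = 't'
  'm' (pos 12) + 12 = pos 24 = 'y'
  'n' (pos 13) + 12 = pos 25 = 'z'
  'm' (pos 12) + 12 = pos 24 = 'y'
  'k' (pos 10) + 12 = pos 22 = 'w'
  'x' (pos 23) + 12 = pos 9 = 'j'
  'f' (pos 5) + 12 = pos 17 = 'r'
Result: tyzywjr

tyzywjr


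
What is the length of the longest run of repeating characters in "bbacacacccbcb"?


Input: "bbacacacccbcb"
Scanning for longest run:
  Position 1 ('b'): continues run of 'b', length=2
  Position 2 ('a'): new char, reset run to 1
  Position 3 ('c'): new char, reset run to 1
  Position 4 ('a'): new char, reset run to 1
  Position 5 ('c'): new char, reset run to 1
  Position 6 ('a'): new char, reset run to 1
  Position 7 ('c'): new char, reset run to 1
  Position 8 ('c'): continues run of 'c', length=2
  Position 9 ('c'): continues run of 'c', length=3
  Position 10 ('b'): new char, reset run to 1
  Position 11 ('c'): new char, reset run to 1
  Position 12 ('b'): new char, reset run to 1
Longest run: 'c' with length 3

3


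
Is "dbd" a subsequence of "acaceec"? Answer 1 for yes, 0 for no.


Check if "dbd" is a subsequence of "acaceec"
Greedy scan:
  Position 0 ('a'): no match needed
  Position 1 ('c'): no match needed
  Position 2 ('a'): no match needed
  Position 3 ('c'): no match needed
  Position 4 ('e'): no match needed
  Position 5 ('e'): no match needed
  Position 6 ('c'): no match needed
Only matched 0/3 characters => not a subsequence

0


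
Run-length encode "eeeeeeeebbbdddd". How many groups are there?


Input: eeeeeeeebbbdddd
Scanning for consecutive runs:
  Group 1: 'e' x 8 (positions 0-7)
  Group 2: 'b' x 3 (positions 8-10)
  Group 3: 'd' x 4 (positions 11-14)
Total groups: 3

3


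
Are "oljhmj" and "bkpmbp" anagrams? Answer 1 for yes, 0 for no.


Strings: "oljhmj", "bkpmbp"
Sorted first:  hjjlmo
Sorted second: bbkmpp
Differ at position 0: 'h' vs 'b' => not anagrams

0


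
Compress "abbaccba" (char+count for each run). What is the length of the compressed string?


Input: abbaccba
Runs:
  'a' x 1 => "a1"
  'b' x 2 => "b2"
  'a' x 1 => "a1"
  'c' x 2 => "c2"
  'b' x 1 => "b1"
  'a' x 1 => "a1"
Compressed: "a1b2a1c2b1a1"
Compressed length: 12

12


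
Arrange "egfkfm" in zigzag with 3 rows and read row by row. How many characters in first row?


Zigzag "egfkfm" into 3 rows:
Placing characters:
  'e' => row 0
  'g' => row 1
  'f' => row 2
  'k' => row 1
  'f' => row 0
  'm' => row 1
Rows:
  Row 0: "ef"
  Row 1: "gkm"
  Row 2: "f"
First row length: 2

2


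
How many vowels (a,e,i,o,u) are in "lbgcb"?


Input: lbgcb
Checking each character:
  'l' at position 0: consonant
  'b' at position 1: consonant
  'g' at position 2: consonant
  'c' at position 3: consonant
  'b' at position 4: consonant
Total vowels: 0

0


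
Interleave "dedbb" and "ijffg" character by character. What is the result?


Interleaving "dedbb" and "ijffg":
  Position 0: 'd' from first, 'i' from second => "di"
  Position 1: 'e' from first, 'j' from second => "ej"
  Position 2: 'd' from first, 'f' from second => "df"
  Position 3: 'b' from first, 'f' from second => "bf"
  Position 4: 'b' from first, 'g' from second => "bg"
Result: diejdfbfbg

diejdfbfbg


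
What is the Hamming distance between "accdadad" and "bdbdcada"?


Comparing "accdadad" and "bdbdcada" position by position:
  Position 0: 'a' vs 'b' => differ
  Position 1: 'c' vs 'd' => differ
  Position 2: 'c' vs 'b' => differ
  Position 3: 'd' vs 'd' => same
  Position 4: 'a' vs 'c' => differ
  Position 5: 'd' vs 'a' => differ
  Position 6: 'a' vs 'd' => differ
  Position 7: 'd' vs 'a' => differ
Total differences (Hamming distance): 7

7


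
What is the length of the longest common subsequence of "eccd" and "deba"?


LCS of "eccd" and "deba"
DP table:
           d    e    b    a
      0    0    0    0    0
  e   0    0    1    1    1
  c   0    0    1    1    1
  c   0    0    1    1    1
  d   0    1    1    1    1
LCS length = dp[4][4] = 1

1


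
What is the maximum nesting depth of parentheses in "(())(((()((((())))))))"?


Input: "(())(((()((((())))))))"
Tracking depth:
  Position 0 '(': depth becomes 1
  Position 1 '(': depth becomes 2
  Position 2 ')': depth becomes 1
  Position 3 ')': depth becomes 0
  Position 4 '(': depth becomes 1
  Position 5 '(': depth becomes 2
  Position 6 '(': depth becomes 3
  Position 7 '(': depth becomes 4
  Position 8 ')': depth becomes 3
  Position 9 '(': depth becomes 4
  Position 10 '(': depth becomes 5
  Position 11 '(': depth becomes 6
  Position 12 '(': depth becomes 7
  Position 13 '(': depth becomes 8
  Position 14 ')': depth becomes 7
  Position 15 ')': depth becomes 6
  Position 16 ')': depth becomes 5
  Position 17 ')': depth becomes 4
  Position 18 ')': depth becomes 3
  Position 19 ')': depth becomes 2
  Position 20 ')': depth becomes 1
  Position 21 ')': depth becomes 0
Maximum depth reached: 8

8


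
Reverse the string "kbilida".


Input: kbilida
Reading characters right to left:
  Position 6: 'a'
  Position 5: 'd'
  Position 4: 'i'
  Position 3: 'l'
  Position 2: 'i'
  Position 1: 'b'
  Position 0: 'k'
Reversed: adilibk

adilibk


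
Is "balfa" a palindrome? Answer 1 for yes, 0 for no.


Input: balfa
Reversed: aflab
  Compare pos 0 ('b') with pos 4 ('a'): MISMATCH
  Compare pos 1 ('a') with pos 3 ('f'): MISMATCH
Result: not a palindrome

0


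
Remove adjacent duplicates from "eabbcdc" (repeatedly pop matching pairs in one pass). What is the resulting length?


Input: eabbcdc
Stack-based adjacent duplicate removal:
  Read 'e': push. Stack: e
  Read 'a': push. Stack: ea
  Read 'b': push. Stack: eab
  Read 'b': matches stack top 'b' => pop. Stack: ea
  Read 'c': push. Stack: eac
  Read 'd': push. Stack: eacd
  Read 'c': push. Stack: eacdc
Final stack: "eacdc" (length 5)

5


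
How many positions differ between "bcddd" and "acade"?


Comparing "bcddd" and "acade" position by position:
  Position 0: 'b' vs 'a' => DIFFER
  Position 1: 'c' vs 'c' => same
  Position 2: 'd' vs 'a' => DIFFER
  Position 3: 'd' vs 'd' => same
  Position 4: 'd' vs 'e' => DIFFER
Positions that differ: 3

3


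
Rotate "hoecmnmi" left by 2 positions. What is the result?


Input: "hoecmnmi", rotate left by 2
First 2 characters: "ho"
Remaining characters: "ecmnmi"
Concatenate remaining + first: "ecmnmi" + "ho" = "ecmnmiho"

ecmnmiho


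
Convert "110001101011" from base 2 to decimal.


Input: "110001101011" in base 2
Positional expansion:
  Digit '1' (value 1) x 2^11 = 2048
  Digit '1' (value 1) x 2^10 = 1024
  Digit '0' (value 0) x 2^9 = 0
  Digit '0' (value 0) x 2^8 = 0
  Digit '0' (value 0) x 2^7 = 0
  Digit '1' (value 1) x 2^6 = 64
  Digit '1' (value 1) x 2^5 = 32
  Digit '0' (value 0) x 2^4 = 0
  Digit '1' (value 1) x 2^3 = 8
  Digit '0' (value 0) x 2^2 = 0
  Digit '1' (value 1) x 2^1 = 2
  Digit '1' (value 1) x 2^0 = 1
Sum = 3179

3179


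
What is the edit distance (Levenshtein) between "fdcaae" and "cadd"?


Computing edit distance: "fdcaae" -> "cadd"
DP table:
           c    a    d    d
      0    1    2    3    4
  f   1    1    2    3    4
  d   2    2    2    2    3
  c   3    2    3    3    3
  a   4    3    2    3    4
  a   5    4    3    3    4
  e   6    5    4    4    4
Edit distance = dp[6][4] = 4

4


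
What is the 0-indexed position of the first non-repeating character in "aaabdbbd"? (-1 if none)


Input: aaabdbbd
Character frequencies:
  'a': 3
  'b': 3
  'd': 2
Scanning left to right for freq == 1:
  Position 0 ('a'): freq=3, skip
  Position 1 ('a'): freq=3, skip
  Position 2 ('a'): freq=3, skip
  Position 3 ('b'): freq=3, skip
  Position 4 ('d'): freq=2, skip
  Position 5 ('b'): freq=3, skip
  Position 6 ('b'): freq=3, skip
  Position 7 ('d'): freq=2, skip
  No unique character found => answer = -1

-1


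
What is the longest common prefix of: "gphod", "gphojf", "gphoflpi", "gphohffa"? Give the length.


Words: gphod, gphojf, gphoflpi, gphohffa
  Position 0: all 'g' => match
  Position 1: all 'p' => match
  Position 2: all 'h' => match
  Position 3: all 'o' => match
  Position 4: ('d', 'j', 'f', 'h') => mismatch, stop
LCP = "gpho" (length 4)

4


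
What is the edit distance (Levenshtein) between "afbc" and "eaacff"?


Computing edit distance: "afbc" -> "eaacff"
DP table:
           e    a    a    c    f    f
      0    1    2    3    4    5    6
  a   1    1    1    2    3    4    5
  f   2    2    2    2    3    3    4
  b   3    3    3    3    3    4    4
  c   4    4    4    4    3    4    5
Edit distance = dp[4][6] = 5

5


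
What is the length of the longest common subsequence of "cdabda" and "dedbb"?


LCS of "cdabda" and "dedbb"
DP table:
           d    e    d    b    b
      0    0    0    0    0    0
  c   0    0    0    0    0    0
  d   0    1    1    1    1    1
  a   0    1    1    1    1    1
  b   0    1    1    1    2    2
  d   0    1    1    2    2    2
  a   0    1    1    2    2    2
LCS length = dp[6][5] = 2

2


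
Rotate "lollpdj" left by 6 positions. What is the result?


Input: "lollpdj", rotate left by 6
First 6 characters: "lollpd"
Remaining characters: "j"
Concatenate remaining + first: "j" + "lollpd" = "jlollpd"

jlollpd


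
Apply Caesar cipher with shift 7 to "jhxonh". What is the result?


Caesar cipher: shift "jhxonh" by 7
  'j' (pos 9) + 7 = pos 16 = 'q'
  'h' (pos 7) + 7 = pos 14 = 'o'
  'x' (pos 23) + 7 = pos 4 = 'e'
  'o' (pos 14) + 7 = pos 21 = 'v'
  'n' (pos 13) + 7 = pos 20 = 'u'
  'h' (pos 7) + 7 = pos 14 = 'o'
Result: qoevuo

qoevuo


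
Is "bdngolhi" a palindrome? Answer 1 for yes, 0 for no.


Input: bdngolhi
Reversed: ihlogndb
  Compare pos 0 ('b') with pos 7 ('i'): MISMATCH
  Compare pos 1 ('d') with pos 6 ('h'): MISMATCH
  Compare pos 2 ('n') with pos 5 ('l'): MISMATCH
  Compare pos 3 ('g') with pos 4 ('o'): MISMATCH
Result: not a palindrome

0


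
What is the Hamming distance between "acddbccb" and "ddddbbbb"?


Comparing "acddbccb" and "ddddbbbb" position by position:
  Position 0: 'a' vs 'd' => differ
  Position 1: 'c' vs 'd' => differ
  Position 2: 'd' vs 'd' => same
  Position 3: 'd' vs 'd' => same
  Position 4: 'b' vs 'b' => same
  Position 5: 'c' vs 'b' => differ
  Position 6: 'c' vs 'b' => differ
  Position 7: 'b' vs 'b' => same
Total differences (Hamming distance): 4

4


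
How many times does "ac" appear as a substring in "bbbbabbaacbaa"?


Searching for "ac" in "bbbbabbaacbaa"
Scanning each position:
  Position 0: "bb" => no
  Position 1: "bb" => no
  Position 2: "bb" => no
  Position 3: "ba" => no
  Position 4: "ab" => no
  Position 5: "bb" => no
  Position 6: "ba" => no
  Position 7: "aa" => no
  Position 8: "ac" => MATCH
  Position 9: "cb" => no
  Position 10: "ba" => no
  Position 11: "aa" => no
Total occurrences: 1

1


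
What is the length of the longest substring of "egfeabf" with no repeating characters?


Input: "egfeabf"
Sliding window (track last position of each char):
  Position 0 ('e'): window [0,0] length 1 -- new best
  Position 1 ('g'): window [0,1] length 2 -- new best
  Position 2 ('f'): window [0,2] length 3 -- new best
  Position 3 ('e'): repeat (last at 0), move window start to 1
  Position 3 ('e'): window [1,3] length 3
  Position 4 ('a'): window [1,4] length 4 -- new best
  Position 5 ('b'): window [1,5] length 5 -- new best
  Position 6 ('f'): repeat (last at 2), move window start to 3
  Position 6 ('f'): window [3,6] length 4
Longest substring with no repeats: "gfeab" with length 5

5


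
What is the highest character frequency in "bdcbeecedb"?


Input: bdcbeecedb
Character counts:
  'b': 3
  'c': 2
  'd': 2
  'e': 3
Maximum frequency: 3

3


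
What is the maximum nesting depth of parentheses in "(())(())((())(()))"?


Input: "(())(())((())(()))"
Tracking depth:
  Position 0 '(': depth becomes 1
  Position 1 '(': depth becomes 2
  Position 2 ')': depth becomes 1
  Position 3 ')': depth becomes 0
  Position 4 '(': depth becomes 1
  Position 5 '(': depth becomes 2
  Position 6 ')': depth becomes 1
  Position 7 ')': depth becomes 0
  Position 8 '(': depth becomes 1
  Position 9 '(': depth becomes 2
  Position 10 '(': depth becomes 3
  Position 11 ')': depth becomes 2
  Position 12 ')': depth becomes 1
  Position 13 '(': depth becomes 2
  Position 14 '(': depth becomes 3
  Position 15 ')': depth becomes 2
  Position 16 ')': depth becomes 1
  Position 17 ')': depth becomes 0
Maximum depth reached: 3

3


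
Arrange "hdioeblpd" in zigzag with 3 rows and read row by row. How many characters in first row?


Zigzag "hdioeblpd" into 3 rows:
Placing characters:
  'h' => row 0
  'd' => row 1
  'i' => row 2
  'o' => row 1
  'e' => row 0
  'b' => row 1
  'l' => row 2
  'p' => row 1
  'd' => row 0
Rows:
  Row 0: "hed"
  Row 1: "dobp"
  Row 2: "il"
First row length: 3

3


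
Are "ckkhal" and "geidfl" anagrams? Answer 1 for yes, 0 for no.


Strings: "ckkhal", "geidfl"
Sorted first:  achkkl
Sorted second: defgil
Differ at position 0: 'a' vs 'd' => not anagrams

0


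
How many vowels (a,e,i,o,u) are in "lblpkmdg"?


Input: lblpkmdg
Checking each character:
  'l' at position 0: consonant
  'b' at position 1: consonant
  'l' at position 2: consonant
  'p' at position 3: consonant
  'k' at position 4: consonant
  'm' at position 5: consonant
  'd' at position 6: consonant
  'g' at position 7: consonant
Total vowels: 0

0


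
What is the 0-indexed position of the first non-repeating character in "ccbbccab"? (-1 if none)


Input: ccbbccab
Character frequencies:
  'a': 1
  'b': 3
  'c': 4
Scanning left to right for freq == 1:
  Position 0 ('c'): freq=4, skip
  Position 1 ('c'): freq=4, skip
  Position 2 ('b'): freq=3, skip
  Position 3 ('b'): freq=3, skip
  Position 4 ('c'): freq=4, skip
  Position 5 ('c'): freq=4, skip
  Position 6 ('a'): unique! => answer = 6

6


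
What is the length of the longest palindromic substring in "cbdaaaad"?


Input: "cbdaaaad"
Checking substrings for palindromes:
  [2:8] "daaaad" (len 6) => palindrome
  [3:7] "aaaa" (len 4) => palindrome
  [3:6] "aaa" (len 3) => palindrome
  [4:7] "aaa" (len 3) => palindrome
  [3:5] "aa" (len 2) => palindrome
  [4:6] "aa" (len 2) => palindrome
Longest palindromic substring: "daaaad" with length 6

6


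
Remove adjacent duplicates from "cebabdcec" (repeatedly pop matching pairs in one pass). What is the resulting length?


Input: cebabdcec
Stack-based adjacent duplicate removal:
  Read 'c': push. Stack: c
  Read 'e': push. Stack: ce
  Read 'b': push. Stack: ceb
  Read 'a': push. Stack: ceba
  Read 'b': push. Stack: cebab
  Read 'd': push. Stack: cebabd
  Read 'c': push. Stack: cebabdc
  Read 'e': push. Stack: cebabdce
  Read 'c': push. Stack: cebabdcec
Final stack: "cebabdcec" (length 9)

9


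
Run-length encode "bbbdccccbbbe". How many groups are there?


Input: bbbdccccbbbe
Scanning for consecutive runs:
  Group 1: 'b' x 3 (positions 0-2)
  Group 2: 'd' x 1 (positions 3-3)
  Group 3: 'c' x 4 (positions 4-7)
  Group 4: 'b' x 3 (positions 8-10)
  Group 5: 'e' x 1 (positions 11-11)
Total groups: 5

5


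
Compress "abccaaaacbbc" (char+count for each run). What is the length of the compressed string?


Input: abccaaaacbbc
Runs:
  'a' x 1 => "a1"
  'b' x 1 => "b1"
  'c' x 2 => "c2"
  'a' x 4 => "a4"
  'c' x 1 => "c1"
  'b' x 2 => "b2"
  'c' x 1 => "c1"
Compressed: "a1b1c2a4c1b2c1"
Compressed length: 14

14


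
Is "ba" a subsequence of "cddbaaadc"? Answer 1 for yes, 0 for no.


Check if "ba" is a subsequence of "cddbaaadc"
Greedy scan:
  Position 0 ('c'): no match needed
  Position 1 ('d'): no match needed
  Position 2 ('d'): no match needed
  Position 3 ('b'): matches sub[0] = 'b'
  Position 4 ('a'): matches sub[1] = 'a'
  Position 5 ('a'): no match needed
  Position 6 ('a'): no match needed
  Position 7 ('d'): no match needed
  Position 8 ('c'): no match needed
All 2 characters matched => is a subsequence

1


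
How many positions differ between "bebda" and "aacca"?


Comparing "bebda" and "aacca" position by position:
  Position 0: 'b' vs 'a' => DIFFER
  Position 1: 'e' vs 'a' => DIFFER
  Position 2: 'b' vs 'c' => DIFFER
  Position 3: 'd' vs 'c' => DIFFER
  Position 4: 'a' vs 'a' => same
Positions that differ: 4

4


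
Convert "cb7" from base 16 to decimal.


Input: "cb7" in base 16
Positional expansion:
  Digit 'c' (value 12) x 16^2 = 3072
  Digit 'b' (value 11) x 16^1 = 176
  Digit '7' (value 7) x 16^0 = 7
Sum = 3255

3255
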